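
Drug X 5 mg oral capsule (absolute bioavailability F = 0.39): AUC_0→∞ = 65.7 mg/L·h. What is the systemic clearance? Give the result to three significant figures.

CL = F × Dose / AUC_0→∞
   = 0.39 × 5 / 65.7 = 0.0296804 L/h

CL = 0.0297 L/h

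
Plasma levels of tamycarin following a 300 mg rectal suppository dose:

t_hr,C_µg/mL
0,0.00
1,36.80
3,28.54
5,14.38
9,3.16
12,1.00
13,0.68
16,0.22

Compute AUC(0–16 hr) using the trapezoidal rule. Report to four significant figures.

AUC = 170.2 µg/mL·hr

Trapezoidal AUC_0→16:
  [0→1]: (0.00+36.80)/2 × 1 = 18.4
  [1→3]: (36.80+28.54)/2 × 2 = 65.34
  [3→5]: (28.54+14.38)/2 × 2 = 42.92
  [5→9]: (14.38+3.16)/2 × 4 = 35.08
  [9→12]: (3.16+1.00)/2 × 3 = 6.24
  [12→13]: (1.00+0.68)/2 × 1 = 0.84
  [13→16]: (0.68+0.22)/2 × 3 = 1.35
  Sum = 170.17 µg/mL·hr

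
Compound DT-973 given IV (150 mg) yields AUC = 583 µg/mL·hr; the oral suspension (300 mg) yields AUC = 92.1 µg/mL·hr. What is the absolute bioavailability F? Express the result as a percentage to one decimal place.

F = (AUC_ev / D_ev) / (AUC_iv / D_iv)
  = (92.1/300) / (583/150)
  = 0.307 / 3.88667 = 0.0790
  = 7.90%

F = 7.9%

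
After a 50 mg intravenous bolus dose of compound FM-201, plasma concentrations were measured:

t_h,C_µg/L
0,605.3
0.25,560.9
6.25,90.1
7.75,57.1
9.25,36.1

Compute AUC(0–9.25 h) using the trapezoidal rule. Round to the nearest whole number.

AUC = 2279 µg/L·h

Trapezoidal AUC_0→9.25:
  [0→0.25]: (605.3+560.9)/2 × 0.25 = 145.775
  [0.25→6.25]: (560.9+90.1)/2 × 6 = 1953.0
  [6.25→7.75]: (90.1+57.1)/2 × 1.5 = 110.4
  [7.75→9.25]: (57.1+36.1)/2 × 1.5 = 69.9
  Sum = 2279.075 µg/L·h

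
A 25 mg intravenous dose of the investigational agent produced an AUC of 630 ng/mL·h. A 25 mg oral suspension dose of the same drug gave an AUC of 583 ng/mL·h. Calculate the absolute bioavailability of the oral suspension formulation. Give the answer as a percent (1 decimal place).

F = 92.5%

F = (AUC_ev / D_ev) / (AUC_iv / D_iv)
  = (583/25) / (630/25)
  = 23.32 / 25.2 = 0.9254
  = 92.54%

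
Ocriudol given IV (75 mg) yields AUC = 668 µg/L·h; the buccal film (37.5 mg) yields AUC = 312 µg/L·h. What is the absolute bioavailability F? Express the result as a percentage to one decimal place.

F = (AUC_ev / D_ev) / (AUC_iv / D_iv)
  = (312/37.5) / (668/75)
  = 8.32 / 8.90667 = 0.9341
  = 93.41%

F = 93.4%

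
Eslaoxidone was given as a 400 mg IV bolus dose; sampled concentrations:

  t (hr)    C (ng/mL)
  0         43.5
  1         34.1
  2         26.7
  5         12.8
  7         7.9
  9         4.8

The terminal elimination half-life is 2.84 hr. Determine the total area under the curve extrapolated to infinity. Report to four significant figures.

AUC = 181.5 ng/mL·hr

Trapezoidal AUC_0→9:
  [0→1]: (43.5+34.1)/2 × 1 = 38.8
  [1→2]: (34.1+26.7)/2 × 1 = 30.4
  [2→5]: (26.7+12.8)/2 × 3 = 59.25
  [5→7]: (12.8+7.9)/2 × 2 = 20.7
  [7→9]: (7.9+4.8)/2 × 2 = 12.7
  Sum = 161.85 ng/mL·hr
k_e = ln2 / t½ = 0.693147 / 2.84 = 0.2441 hr^-1
Extrapolated tail: C_last / k_e = 4.8 / 0.2441 = 19.664
AUC_0→∞ = 161.85 + 19.664 = 181.514 ng/mL·hr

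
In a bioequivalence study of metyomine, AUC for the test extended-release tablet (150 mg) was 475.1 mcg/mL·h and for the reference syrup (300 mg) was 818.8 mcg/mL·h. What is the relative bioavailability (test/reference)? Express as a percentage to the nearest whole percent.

F_rel = (AUC_test/D_test) / (AUC_ref/D_ref)
      = (475.1/150) / (818.8/300)
      = 3.16733 / 2.72933 = 1.1605 = 116.05%

F_rel = 116%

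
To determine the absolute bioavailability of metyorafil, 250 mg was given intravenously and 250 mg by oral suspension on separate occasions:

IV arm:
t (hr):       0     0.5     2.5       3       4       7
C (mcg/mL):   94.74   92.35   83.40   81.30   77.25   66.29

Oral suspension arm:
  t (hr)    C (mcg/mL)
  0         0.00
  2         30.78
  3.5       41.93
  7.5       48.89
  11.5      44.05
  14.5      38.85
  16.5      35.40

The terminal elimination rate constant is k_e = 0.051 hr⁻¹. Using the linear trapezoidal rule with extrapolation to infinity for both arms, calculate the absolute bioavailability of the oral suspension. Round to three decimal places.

F = 0.724

Trapezoidal AUC_0→7 (IV):
  [0→0.5]: (94.74+92.35)/2 × 0.5 = 46.7725
  [0.5→2.5]: (92.35+83.40)/2 × 2 = 175.75
  [2.5→3]: (83.40+81.30)/2 × 0.5 = 41.175
  [3→4]: (81.30+77.25)/2 × 1 = 79.275
  [4→7]: (77.25+66.29)/2 × 3 = 215.31
  Sum = 558.2825 mcg/mL·hr
IV tail: 66.29/0.051 = 1299.804; AUC_iv,0→∞ = 558.2825 + 1299.804 = 1858.0865 mcg/mL·hr
Trapezoidal AUC_0→16.5 (oral suspension):
  [0→2]: (0.00+30.78)/2 × 2 = 30.78
  [2→3.5]: (30.78+41.93)/2 × 1.5 = 54.5325
  [3.5→7.5]: (41.93+48.89)/2 × 4 = 181.64
  [7.5→11.5]: (48.89+44.05)/2 × 4 = 185.88
  [11.5→14.5]: (44.05+38.85)/2 × 3 = 124.35
  [14.5→16.5]: (38.85+35.40)/2 × 2 = 74.25
  Sum = 651.4325 mcg/mL·hr
oral suspension tail: 35.40/0.051 = 694.118; AUC_ev,0→∞ = 651.4325 + 694.118 = 1345.5505 mcg/mL·hr
F = (AUC_ev/D_ev)/(AUC_iv/D_iv) = (1345.5505/250)/(1858.0865/250) = 5.382202/7.432346 = 0.7242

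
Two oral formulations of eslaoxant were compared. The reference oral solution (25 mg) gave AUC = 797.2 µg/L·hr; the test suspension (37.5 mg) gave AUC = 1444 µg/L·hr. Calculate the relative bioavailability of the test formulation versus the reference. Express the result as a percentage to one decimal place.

F_rel = 120.8%

F_rel = (AUC_test/D_test) / (AUC_ref/D_ref)
      = (1444/37.5) / (797.2/25)
      = 38.5067 / 31.888 = 1.2076 = 120.76%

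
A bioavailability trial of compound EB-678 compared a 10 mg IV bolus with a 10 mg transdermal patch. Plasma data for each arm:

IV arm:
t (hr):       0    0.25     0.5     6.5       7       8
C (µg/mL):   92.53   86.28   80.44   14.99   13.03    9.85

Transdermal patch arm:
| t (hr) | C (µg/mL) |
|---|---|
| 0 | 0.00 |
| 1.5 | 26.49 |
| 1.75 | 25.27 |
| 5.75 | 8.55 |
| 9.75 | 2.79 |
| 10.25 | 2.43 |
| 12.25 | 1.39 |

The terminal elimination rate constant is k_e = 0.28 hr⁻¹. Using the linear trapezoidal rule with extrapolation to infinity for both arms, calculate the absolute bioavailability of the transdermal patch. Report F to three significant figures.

F = 0.331

Trapezoidal AUC_0→8 (IV):
  [0→0.25]: (92.53+86.28)/2 × 0.25 = 22.35125
  [0.25→0.5]: (86.28+80.44)/2 × 0.25 = 20.84
  [0.5→6.5]: (80.44+14.99)/2 × 6 = 286.29
  [6.5→7]: (14.99+13.03)/2 × 0.5 = 7.005
  [7→8]: (13.03+9.85)/2 × 1 = 11.44
  Sum = 347.92625 µg/mL·hr
IV tail: 9.85/0.28 = 35.179; AUC_iv,0→∞ = 347.92625 + 35.179 = 383.10525 µg/mL·hr
Trapezoidal AUC_0→12.25 (transdermal patch):
  [0→1.5]: (0.00+26.49)/2 × 1.5 = 19.8675
  [1.5→1.75]: (26.49+25.27)/2 × 0.25 = 6.47
  [1.75→5.75]: (25.27+8.55)/2 × 4 = 67.64
  [5.75→9.75]: (8.55+2.79)/2 × 4 = 22.68
  [9.75→10.25]: (2.79+2.43)/2 × 0.5 = 1.305
  [10.25→12.25]: (2.43+1.39)/2 × 2 = 3.82
  Sum = 121.7825 µg/mL·hr
transdermal patch tail: 1.39/0.28 = 4.964; AUC_ev,0→∞ = 121.7825 + 4.964 = 126.7465 µg/mL·hr
F = (AUC_ev/D_ev)/(AUC_iv/D_iv) = (126.7465/10)/(383.10525/10) = 12.67465/38.310525 = 0.3308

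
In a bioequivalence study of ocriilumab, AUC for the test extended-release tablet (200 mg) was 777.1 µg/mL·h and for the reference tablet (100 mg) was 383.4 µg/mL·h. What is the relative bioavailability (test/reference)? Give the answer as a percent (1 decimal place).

F_rel = (AUC_test/D_test) / (AUC_ref/D_ref)
      = (777.1/200) / (383.4/100)
      = 3.8855 / 3.834 = 1.0134 = 101.34%

F_rel = 101.3%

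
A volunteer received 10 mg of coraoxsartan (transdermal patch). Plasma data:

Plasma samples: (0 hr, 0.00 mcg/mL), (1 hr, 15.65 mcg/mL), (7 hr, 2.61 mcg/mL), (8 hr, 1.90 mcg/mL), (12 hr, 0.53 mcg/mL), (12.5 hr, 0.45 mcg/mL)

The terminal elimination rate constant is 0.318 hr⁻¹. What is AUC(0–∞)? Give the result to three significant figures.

AUC = 71.4 mcg/mL·hr

Trapezoidal AUC_0→12.5:
  [0→1]: (0.00+15.65)/2 × 1 = 7.825
  [1→7]: (15.65+2.61)/2 × 6 = 54.78
  [7→8]: (2.61+1.90)/2 × 1 = 2.255
  [8→12]: (1.90+0.53)/2 × 4 = 4.86
  [12→12.5]: (0.53+0.45)/2 × 0.5 = 0.245
  Sum = 69.965 mcg/mL·hr
Extrapolated tail: C_last / k_e = 0.45 / 0.318 = 1.415
AUC_0→∞ = 69.965 + 1.415 = 71.38 mcg/mL·hr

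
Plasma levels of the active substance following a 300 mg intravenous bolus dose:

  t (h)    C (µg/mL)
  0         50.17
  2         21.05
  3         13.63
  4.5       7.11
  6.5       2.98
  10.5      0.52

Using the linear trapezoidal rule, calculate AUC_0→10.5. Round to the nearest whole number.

Trapezoidal AUC_0→10.5:
  [0→2]: (50.17+21.05)/2 × 2 = 71.22
  [2→3]: (21.05+13.63)/2 × 1 = 17.34
  [3→4.5]: (13.63+7.11)/2 × 1.5 = 15.555
  [4.5→6.5]: (7.11+2.98)/2 × 2 = 10.09
  [6.5→10.5]: (2.98+0.52)/2 × 4 = 7.0
  Sum = 121.205 µg/mL·h

AUC = 121 µg/mL·h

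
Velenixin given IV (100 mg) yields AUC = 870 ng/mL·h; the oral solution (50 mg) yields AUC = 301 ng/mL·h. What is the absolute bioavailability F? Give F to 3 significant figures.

F = 0.692

F = (AUC_ev / D_ev) / (AUC_iv / D_iv)
  = (301/50) / (870/100)
  = 6.02 / 8.7 = 0.6920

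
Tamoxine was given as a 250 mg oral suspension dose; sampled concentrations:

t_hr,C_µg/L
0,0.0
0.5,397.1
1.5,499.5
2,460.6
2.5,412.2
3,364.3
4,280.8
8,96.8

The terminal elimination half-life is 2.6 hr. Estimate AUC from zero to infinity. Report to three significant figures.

Trapezoidal AUC_0→8:
  [0→0.5]: (0.0+397.1)/2 × 0.5 = 99.275
  [0.5→1.5]: (397.1+499.5)/2 × 1 = 448.3
  [1.5→2]: (499.5+460.6)/2 × 0.5 = 240.025
  [2→2.5]: (460.6+412.2)/2 × 0.5 = 218.2
  [2.5→3]: (412.2+364.3)/2 × 0.5 = 194.125
  [3→4]: (364.3+280.8)/2 × 1 = 322.55
  [4→8]: (280.8+96.8)/2 × 4 = 755.2
  Sum = 2277.675 µg/L·hr
k_e = ln2 / t½ = 0.693147 / 2.6 = 0.2666 hr^-1
Extrapolated tail: C_last / k_e = 96.8 / 0.2666 = 363.091
AUC_0→∞ = 2277.675 + 363.091 = 2640.766 µg/L·hr

AUC = 2640 µg/L·hr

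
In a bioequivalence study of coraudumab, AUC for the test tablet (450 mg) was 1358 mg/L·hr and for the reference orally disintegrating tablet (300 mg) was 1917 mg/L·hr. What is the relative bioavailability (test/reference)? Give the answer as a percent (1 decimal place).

F_rel = 47.2%

F_rel = (AUC_test/D_test) / (AUC_ref/D_ref)
      = (1358/450) / (1917/300)
      = 3.01778 / 6.39 = 0.4723 = 47.23%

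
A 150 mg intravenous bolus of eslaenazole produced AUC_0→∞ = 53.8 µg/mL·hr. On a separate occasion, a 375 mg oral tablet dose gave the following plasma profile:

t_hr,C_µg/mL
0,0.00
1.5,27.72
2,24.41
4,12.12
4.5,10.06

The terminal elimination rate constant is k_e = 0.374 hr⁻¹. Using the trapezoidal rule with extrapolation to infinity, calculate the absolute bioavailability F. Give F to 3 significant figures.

F = 0.764

Trapezoidal AUC_0→4.5 (oral tablet):
  [0→1.5]: (0.00+27.72)/2 × 1.5 = 20.79
  [1.5→2]: (27.72+24.41)/2 × 0.5 = 13.0325
  [2→4]: (24.41+12.12)/2 × 2 = 36.53
  [4→4.5]: (12.12+10.06)/2 × 0.5 = 5.545
  Sum = 75.8975 µg/mL·hr
Tail: C_last/k_e = 10.06/0.374 = 26.898
AUC_0→∞ (oral tablet) = 75.8975 + 26.898 = 102.7955 µg/mL·hr
F = (AUC_ev/D_ev)/(AUC_iv/D_iv) = (102.7955/375)/(53.8/150) = 0.274121/0.358667 = 0.7643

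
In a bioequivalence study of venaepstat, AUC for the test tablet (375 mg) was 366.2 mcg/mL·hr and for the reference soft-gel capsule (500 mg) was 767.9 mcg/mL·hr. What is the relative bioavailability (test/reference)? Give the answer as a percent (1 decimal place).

F_rel = (AUC_test/D_test) / (AUC_ref/D_ref)
      = (366.2/375) / (767.9/500)
      = 0.976533 / 1.5358 = 0.6358 = 63.58%

F_rel = 63.6%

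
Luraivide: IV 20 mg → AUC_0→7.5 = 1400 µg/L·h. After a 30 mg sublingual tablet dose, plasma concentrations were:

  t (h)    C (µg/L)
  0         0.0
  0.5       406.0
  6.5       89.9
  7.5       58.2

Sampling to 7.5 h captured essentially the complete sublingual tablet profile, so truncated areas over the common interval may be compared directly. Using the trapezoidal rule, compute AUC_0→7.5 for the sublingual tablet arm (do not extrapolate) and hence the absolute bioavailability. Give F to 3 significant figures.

Trapezoidal AUC_0→7.5 (sublingual tablet):
  [0→0.5]: (0.0+406.0)/2 × 0.5 = 101.5
  [0.5→6.5]: (406.0+89.9)/2 × 6 = 1487.7
  [6.5→7.5]: (89.9+58.2)/2 × 1 = 74.05
  Sum = 1663.25 µg/L·h
F = (AUC_ev/D_ev)/(AUC_iv/D_iv) = (1663.25/30)/(1400/20) = 55.4417/70 = 0.7920

F = 0.792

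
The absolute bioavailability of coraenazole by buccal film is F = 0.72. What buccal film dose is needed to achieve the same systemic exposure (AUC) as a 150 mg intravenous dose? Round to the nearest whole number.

D_buccal = 208 mg

For equal systemic exposure: F × D_ev = D_iv
D_ev = D_iv / F = 150 / 0.72 = 208.333 mg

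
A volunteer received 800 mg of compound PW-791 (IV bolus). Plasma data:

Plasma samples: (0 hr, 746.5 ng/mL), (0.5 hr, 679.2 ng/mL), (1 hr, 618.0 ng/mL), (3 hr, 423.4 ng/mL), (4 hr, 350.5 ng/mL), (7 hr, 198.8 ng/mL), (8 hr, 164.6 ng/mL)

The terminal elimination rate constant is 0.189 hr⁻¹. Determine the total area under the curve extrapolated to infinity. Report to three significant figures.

Trapezoidal AUC_0→8:
  [0→0.5]: (746.5+679.2)/2 × 0.5 = 356.425
  [0.5→1]: (679.2+618.0)/2 × 0.5 = 324.3
  [1→3]: (618.0+423.4)/2 × 2 = 1041.4
  [3→4]: (423.4+350.5)/2 × 1 = 386.95
  [4→7]: (350.5+198.8)/2 × 3 = 823.95
  [7→8]: (198.8+164.6)/2 × 1 = 181.7
  Sum = 3114.725 ng/mL·hr
Extrapolated tail: C_last / k_e = 164.6 / 0.189 = 870.899
AUC_0→∞ = 3114.725 + 870.899 = 3985.624 ng/mL·hr

AUC = 3990 ng/mL·hr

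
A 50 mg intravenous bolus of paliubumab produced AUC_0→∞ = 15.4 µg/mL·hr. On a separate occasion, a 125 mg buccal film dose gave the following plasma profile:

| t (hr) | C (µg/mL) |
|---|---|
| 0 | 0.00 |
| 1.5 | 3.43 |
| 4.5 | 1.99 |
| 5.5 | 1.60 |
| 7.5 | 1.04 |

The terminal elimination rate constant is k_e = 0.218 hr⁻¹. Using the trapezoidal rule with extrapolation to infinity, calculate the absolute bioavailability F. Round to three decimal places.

Trapezoidal AUC_0→7.5 (buccal film):
  [0→1.5]: (0.00+3.43)/2 × 1.5 = 2.5725
  [1.5→4.5]: (3.43+1.99)/2 × 3 = 8.13
  [4.5→5.5]: (1.99+1.60)/2 × 1 = 1.795
  [5.5→7.5]: (1.60+1.04)/2 × 2 = 2.64
  Sum = 15.1375 µg/mL·hr
Tail: C_last/k_e = 1.04/0.218 = 4.771
AUC_0→∞ (buccal film) = 15.1375 + 4.771 = 19.9085 µg/mL·hr
F = (AUC_ev/D_ev)/(AUC_iv/D_iv) = (19.9085/125)/(15.4/50) = 0.159268/0.308 = 0.5171

F = 0.517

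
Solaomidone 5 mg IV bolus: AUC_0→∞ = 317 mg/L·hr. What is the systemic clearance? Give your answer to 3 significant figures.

CL = Dose_iv / AUC_0→∞
   = 5 / 317 = 0.0157729 L/hr

CL = 0.0158 L/hr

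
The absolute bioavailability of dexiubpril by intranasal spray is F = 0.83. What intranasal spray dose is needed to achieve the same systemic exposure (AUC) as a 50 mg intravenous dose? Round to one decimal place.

D_intranasal = 60.2 mg

For equal systemic exposure: F × D_ev = D_iv
D_ev = D_iv / F = 50 / 0.83 = 60.241 mg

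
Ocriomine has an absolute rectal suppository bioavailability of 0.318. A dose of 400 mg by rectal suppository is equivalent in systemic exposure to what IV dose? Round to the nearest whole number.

Systemic exposure from an extravascular dose = F × D_ev, so the equivalent IV dose is F × D_ev.
D_iv = F × D_ev = 0.318 × 400 = 127.2 mg

D_iv = 127 mg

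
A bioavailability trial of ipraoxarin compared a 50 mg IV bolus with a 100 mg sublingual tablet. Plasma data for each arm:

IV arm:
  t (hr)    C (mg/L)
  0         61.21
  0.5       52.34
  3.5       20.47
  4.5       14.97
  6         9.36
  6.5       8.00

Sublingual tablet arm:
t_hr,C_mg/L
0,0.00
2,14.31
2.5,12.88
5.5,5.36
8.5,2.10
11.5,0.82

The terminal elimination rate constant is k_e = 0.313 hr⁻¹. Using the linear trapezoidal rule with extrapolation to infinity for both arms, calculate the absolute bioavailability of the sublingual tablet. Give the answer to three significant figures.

Trapezoidal AUC_0→6.5 (IV):
  [0→0.5]: (61.21+52.34)/2 × 0.5 = 28.3875
  [0.5→3.5]: (52.34+20.47)/2 × 3 = 109.215
  [3.5→4.5]: (20.47+14.97)/2 × 1 = 17.72
  [4.5→6]: (14.97+9.36)/2 × 1.5 = 18.2475
  [6→6.5]: (9.36+8.00)/2 × 0.5 = 4.34
  Sum = 177.91 mg/L·hr
IV tail: 8.00/0.313 = 25.559; AUC_iv,0→∞ = 177.91 + 25.559 = 203.469 mg/L·hr
Trapezoidal AUC_0→11.5 (sublingual tablet):
  [0→2]: (0.00+14.31)/2 × 2 = 14.31
  [2→2.5]: (14.31+12.88)/2 × 0.5 = 6.7975
  [2.5→5.5]: (12.88+5.36)/2 × 3 = 27.36
  [5.5→8.5]: (5.36+2.10)/2 × 3 = 11.19
  [8.5→11.5]: (2.10+0.82)/2 × 3 = 4.38
  Sum = 64.0375 mg/L·hr
sublingual tablet tail: 0.82/0.313 = 2.620; AUC_ev,0→∞ = 64.0375 + 2.620 = 66.6575 mg/L·hr
F = (AUC_ev/D_ev)/(AUC_iv/D_iv) = (66.6575/100)/(203.469/50) = 0.666575/4.06938 = 0.1638

F = 0.164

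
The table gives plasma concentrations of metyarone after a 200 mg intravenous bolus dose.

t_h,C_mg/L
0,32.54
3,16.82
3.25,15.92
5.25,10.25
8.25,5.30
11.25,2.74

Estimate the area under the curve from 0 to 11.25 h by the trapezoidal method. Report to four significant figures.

Trapezoidal AUC_0→11.25:
  [0→3]: (32.54+16.82)/2 × 3 = 74.04
  [3→3.25]: (16.82+15.92)/2 × 0.25 = 4.0925
  [3.25→5.25]: (15.92+10.25)/2 × 2 = 26.17
  [5.25→8.25]: (10.25+5.30)/2 × 3 = 23.325
  [8.25→11.25]: (5.30+2.74)/2 × 3 = 12.06
  Sum = 139.6875 mg/L·h

AUC = 139.7 mg/L·h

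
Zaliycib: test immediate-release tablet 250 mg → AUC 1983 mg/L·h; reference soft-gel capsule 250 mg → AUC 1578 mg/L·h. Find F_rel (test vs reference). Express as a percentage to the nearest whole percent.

F_rel = (AUC_test/D_test) / (AUC_ref/D_ref)
      = (1983/250) / (1578/250)
      = 7.932 / 6.312 = 1.2567 = 125.67%

F_rel = 126%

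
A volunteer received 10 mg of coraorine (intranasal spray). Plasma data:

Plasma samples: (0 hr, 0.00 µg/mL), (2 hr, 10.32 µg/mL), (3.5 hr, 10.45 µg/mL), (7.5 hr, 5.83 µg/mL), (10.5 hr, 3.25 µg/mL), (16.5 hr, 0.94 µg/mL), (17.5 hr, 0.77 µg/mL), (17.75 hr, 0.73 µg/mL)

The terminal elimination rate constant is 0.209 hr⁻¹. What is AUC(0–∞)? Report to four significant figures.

AUC = 89.18 µg/mL·hr

Trapezoidal AUC_0→17.75:
  [0→2]: (0.00+10.32)/2 × 2 = 10.32
  [2→3.5]: (10.32+10.45)/2 × 1.5 = 15.5775
  [3.5→7.5]: (10.45+5.83)/2 × 4 = 32.56
  [7.5→10.5]: (5.83+3.25)/2 × 3 = 13.62
  [10.5→16.5]: (3.25+0.94)/2 × 6 = 12.57
  [16.5→17.5]: (0.94+0.77)/2 × 1 = 0.855
  [17.5→17.75]: (0.77+0.73)/2 × 0.25 = 0.1875
  Sum = 85.69 µg/mL·hr
Extrapolated tail: C_last / k_e = 0.73 / 0.209 = 3.493
AUC_0→∞ = 85.69 + 3.493 = 89.183 µg/mL·hr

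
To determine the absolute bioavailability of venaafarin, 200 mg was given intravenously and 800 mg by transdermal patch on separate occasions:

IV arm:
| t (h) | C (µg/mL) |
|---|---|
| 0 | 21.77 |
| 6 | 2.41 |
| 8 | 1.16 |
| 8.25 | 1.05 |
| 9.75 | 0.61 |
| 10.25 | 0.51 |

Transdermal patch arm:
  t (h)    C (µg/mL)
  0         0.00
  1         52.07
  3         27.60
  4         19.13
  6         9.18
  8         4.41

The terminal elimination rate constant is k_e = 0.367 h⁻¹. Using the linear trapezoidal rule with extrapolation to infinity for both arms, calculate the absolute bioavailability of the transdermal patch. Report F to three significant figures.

Trapezoidal AUC_0→10.25 (IV):
  [0→6]: (21.77+2.41)/2 × 6 = 72.54
  [6→8]: (2.41+1.16)/2 × 2 = 3.57
  [8→8.25]: (1.16+1.05)/2 × 0.25 = 0.27625
  [8.25→9.75]: (1.05+0.61)/2 × 1.5 = 1.245
  [9.75→10.25]: (0.61+0.51)/2 × 0.5 = 0.28
  Sum = 77.91125 µg/mL·h
IV tail: 0.51/0.367 = 1.390; AUC_iv,0→∞ = 77.91125 + 1.390 = 79.30125 µg/mL·h
Trapezoidal AUC_0→8 (transdermal patch):
  [0→1]: (0.00+52.07)/2 × 1 = 26.035
  [1→3]: (52.07+27.60)/2 × 2 = 79.67
  [3→4]: (27.60+19.13)/2 × 1 = 23.365
  [4→6]: (19.13+9.18)/2 × 2 = 28.31
  [6→8]: (9.18+4.41)/2 × 2 = 13.59
  Sum = 170.97 µg/mL·h
transdermal patch tail: 4.41/0.367 = 12.016; AUC_ev,0→∞ = 170.97 + 12.016 = 182.986 µg/mL·h
F = (AUC_ev/D_ev)/(AUC_iv/D_iv) = (182.986/800)/(79.30125/200) = 0.2287325/0.39650625 = 0.5769

F = 0.577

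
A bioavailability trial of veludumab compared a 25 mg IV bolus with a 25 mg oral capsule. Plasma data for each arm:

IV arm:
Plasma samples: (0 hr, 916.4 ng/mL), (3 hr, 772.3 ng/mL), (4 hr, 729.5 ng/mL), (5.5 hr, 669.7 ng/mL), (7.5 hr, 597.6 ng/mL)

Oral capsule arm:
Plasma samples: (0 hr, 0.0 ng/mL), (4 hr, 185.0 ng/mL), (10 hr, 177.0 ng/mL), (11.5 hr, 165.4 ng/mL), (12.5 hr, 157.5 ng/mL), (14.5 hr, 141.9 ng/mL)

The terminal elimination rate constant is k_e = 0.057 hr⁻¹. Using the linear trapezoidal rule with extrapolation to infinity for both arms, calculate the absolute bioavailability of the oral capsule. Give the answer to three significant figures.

Trapezoidal AUC_0→7.5 (IV):
  [0→3]: (916.4+772.3)/2 × 3 = 2533.05
  [3→4]: (772.3+729.5)/2 × 1 = 750.9
  [4→5.5]: (729.5+669.7)/2 × 1.5 = 1049.4
  [5.5→7.5]: (669.7+597.6)/2 × 2 = 1267.3
  Sum = 5600.65 ng/mL·hr
IV tail: 597.6/0.057 = 10484.211; AUC_iv,0→∞ = 5600.65 + 10484.211 = 16084.861 ng/mL·hr
Trapezoidal AUC_0→14.5 (oral capsule):
  [0→4]: (0.0+185.0)/2 × 4 = 370.0
  [4→10]: (185.0+177.0)/2 × 6 = 1086.0
  [10→11.5]: (177.0+165.4)/2 × 1.5 = 256.8
  [11.5→12.5]: (165.4+157.5)/2 × 1 = 161.45
  [12.5→14.5]: (157.5+141.9)/2 × 2 = 299.4
  Sum = 2173.65 ng/mL·hr
oral capsule tail: 141.9/0.057 = 2489.474; AUC_ev,0→∞ = 2173.65 + 2489.474 = 4663.124 ng/mL·hr
F = (AUC_ev/D_ev)/(AUC_iv/D_iv) = (4663.124/25)/(16084.861/25) = 186.52496/643.39444 = 0.2899

F = 0.290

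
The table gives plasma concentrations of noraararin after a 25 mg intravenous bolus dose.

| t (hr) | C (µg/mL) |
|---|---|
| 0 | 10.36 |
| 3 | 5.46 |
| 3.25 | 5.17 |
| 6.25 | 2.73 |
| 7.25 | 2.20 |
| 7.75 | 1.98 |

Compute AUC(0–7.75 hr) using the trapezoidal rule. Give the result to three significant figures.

AUC = 40.4 µg/mL·hr

Trapezoidal AUC_0→7.75:
  [0→3]: (10.36+5.46)/2 × 3 = 23.73
  [3→3.25]: (5.46+5.17)/2 × 0.25 = 1.32875
  [3.25→6.25]: (5.17+2.73)/2 × 3 = 11.85
  [6.25→7.25]: (2.73+2.20)/2 × 1 = 2.465
  [7.25→7.75]: (2.20+1.98)/2 × 0.5 = 1.045
  Sum = 40.41875 µg/mL·hr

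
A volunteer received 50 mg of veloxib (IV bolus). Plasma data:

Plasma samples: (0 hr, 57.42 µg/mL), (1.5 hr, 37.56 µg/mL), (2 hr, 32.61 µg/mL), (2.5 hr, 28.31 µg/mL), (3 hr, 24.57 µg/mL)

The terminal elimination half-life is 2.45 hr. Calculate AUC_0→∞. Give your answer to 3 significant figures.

AUC = 204 µg/mL·hr

Trapezoidal AUC_0→3:
  [0→1.5]: (57.42+37.56)/2 × 1.5 = 71.235
  [1.5→2]: (37.56+32.61)/2 × 0.5 = 17.5425
  [2→2.5]: (32.61+28.31)/2 × 0.5 = 15.23
  [2.5→3]: (28.31+24.57)/2 × 0.5 = 13.22
  Sum = 117.2275 µg/mL·hr
k_e = ln2 / t½ = 0.693147 / 2.45 = 0.2829 hr^-1
Extrapolated tail: C_last / k_e = 24.57 / 0.2829 = 86.850
AUC_0→∞ = 117.2275 + 86.850 = 204.0775 µg/mL·hr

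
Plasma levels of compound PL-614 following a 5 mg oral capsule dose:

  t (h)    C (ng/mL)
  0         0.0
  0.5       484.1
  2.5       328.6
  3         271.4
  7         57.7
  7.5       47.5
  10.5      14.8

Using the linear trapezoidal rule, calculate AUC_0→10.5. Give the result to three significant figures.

Trapezoidal AUC_0→10.5:
  [0→0.5]: (0.0+484.1)/2 × 0.5 = 121.025
  [0.5→2.5]: (484.1+328.6)/2 × 2 = 812.7
  [2.5→3]: (328.6+271.4)/2 × 0.5 = 150.0
  [3→7]: (271.4+57.7)/2 × 4 = 658.2
  [7→7.5]: (57.7+47.5)/2 × 0.5 = 26.3
  [7.5→10.5]: (47.5+14.8)/2 × 3 = 93.45
  Sum = 1861.675 ng/mL·h

AUC = 1860 ng/mL·h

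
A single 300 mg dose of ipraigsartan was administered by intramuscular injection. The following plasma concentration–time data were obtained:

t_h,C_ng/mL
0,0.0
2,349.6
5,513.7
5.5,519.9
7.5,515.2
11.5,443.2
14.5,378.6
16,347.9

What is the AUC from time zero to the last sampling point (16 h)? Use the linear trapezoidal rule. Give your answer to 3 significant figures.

Trapezoidal AUC_0→16:
  [0→2]: (0.0+349.6)/2 × 2 = 349.6
  [2→5]: (349.6+513.7)/2 × 3 = 1294.95
  [5→5.5]: (513.7+519.9)/2 × 0.5 = 258.4
  [5.5→7.5]: (519.9+515.2)/2 × 2 = 1035.1
  [7.5→11.5]: (515.2+443.2)/2 × 4 = 1916.8
  [11.5→14.5]: (443.2+378.6)/2 × 3 = 1232.7
  [14.5→16]: (378.6+347.9)/2 × 1.5 = 544.875
  Sum = 6632.425 ng/mL·h

AUC = 6630 ng/mL·h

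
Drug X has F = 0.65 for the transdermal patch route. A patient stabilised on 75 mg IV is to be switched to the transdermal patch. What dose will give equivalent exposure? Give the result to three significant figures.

For equal systemic exposure: F × D_ev = D_iv
D_ev = D_iv / F = 75 / 0.65 = 115.385 mg

D_transdermal = 115 mg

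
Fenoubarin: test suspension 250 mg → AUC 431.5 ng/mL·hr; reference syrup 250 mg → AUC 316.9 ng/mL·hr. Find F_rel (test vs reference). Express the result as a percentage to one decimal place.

F_rel = 136.2%

F_rel = (AUC_test/D_test) / (AUC_ref/D_ref)
      = (431.5/250) / (316.9/250)
      = 1.726 / 1.2676 = 1.3616 = 136.16%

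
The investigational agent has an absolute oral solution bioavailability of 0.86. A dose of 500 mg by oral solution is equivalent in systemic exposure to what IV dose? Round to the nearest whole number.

D_iv = 430 mg

Systemic exposure from an extravascular dose = F × D_ev, so the equivalent IV dose is F × D_ev.
D_iv = F × D_ev = 0.86 × 500 = 430 mg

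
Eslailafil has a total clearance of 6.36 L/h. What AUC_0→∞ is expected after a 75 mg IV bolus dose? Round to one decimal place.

AUC = 11.8 mg/L·h

AUC_0→∞ = Dose_iv / CL
        = 75 / 6.36 = 11.7925 mg/L·h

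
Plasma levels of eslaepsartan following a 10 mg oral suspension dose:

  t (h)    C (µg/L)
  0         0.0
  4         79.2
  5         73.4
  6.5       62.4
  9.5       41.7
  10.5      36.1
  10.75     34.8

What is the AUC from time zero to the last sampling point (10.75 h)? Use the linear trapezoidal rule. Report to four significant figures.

AUC = 540.5 µg/L·h

Trapezoidal AUC_0→10.75:
  [0→4]: (0.0+79.2)/2 × 4 = 158.4
  [4→5]: (79.2+73.4)/2 × 1 = 76.3
  [5→6.5]: (73.4+62.4)/2 × 1.5 = 101.85
  [6.5→9.5]: (62.4+41.7)/2 × 3 = 156.15
  [9.5→10.5]: (41.7+36.1)/2 × 1 = 38.9
  [10.5→10.75]: (36.1+34.8)/2 × 0.25 = 8.8625
  Sum = 540.4625 µg/L·h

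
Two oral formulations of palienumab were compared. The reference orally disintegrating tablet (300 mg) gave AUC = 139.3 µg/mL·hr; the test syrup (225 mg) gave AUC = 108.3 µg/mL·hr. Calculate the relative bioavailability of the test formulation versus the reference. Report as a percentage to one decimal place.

F_rel = 103.7%

F_rel = (AUC_test/D_test) / (AUC_ref/D_ref)
      = (108.3/225) / (139.3/300)
      = 0.481333 / 0.464333 = 1.0366 = 103.66%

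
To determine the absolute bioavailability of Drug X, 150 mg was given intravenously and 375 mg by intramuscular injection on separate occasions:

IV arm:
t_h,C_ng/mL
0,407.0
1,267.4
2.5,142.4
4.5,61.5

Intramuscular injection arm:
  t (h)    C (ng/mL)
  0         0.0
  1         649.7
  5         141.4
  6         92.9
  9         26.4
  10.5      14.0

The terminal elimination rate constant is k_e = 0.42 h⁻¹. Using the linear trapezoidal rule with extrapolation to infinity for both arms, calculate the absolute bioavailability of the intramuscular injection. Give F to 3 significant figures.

Trapezoidal AUC_0→4.5 (IV):
  [0→1]: (407.0+267.4)/2 × 1 = 337.2
  [1→2.5]: (267.4+142.4)/2 × 1.5 = 307.35
  [2.5→4.5]: (142.4+61.5)/2 × 2 = 203.9
  Sum = 848.45 ng/mL·h
IV tail: 61.5/0.42 = 146.429; AUC_iv,0→∞ = 848.45 + 146.429 = 994.879 ng/mL·h
Trapezoidal AUC_0→10.5 (intramuscular injection):
  [0→1]: (0.0+649.7)/2 × 1 = 324.85
  [1→5]: (649.7+141.4)/2 × 4 = 1582.2
  [5→6]: (141.4+92.9)/2 × 1 = 117.15
  [6→9]: (92.9+26.4)/2 × 3 = 178.95
  [9→10.5]: (26.4+14.0)/2 × 1.5 = 30.3
  Sum = 2233.45 ng/mL·h
intramuscular injection tail: 14.0/0.42 = 33.333; AUC_ev,0→∞ = 2233.45 + 33.333 = 2266.783 ng/mL·h
F = (AUC_ev/D_ev)/(AUC_iv/D_iv) = (2266.783/375)/(994.879/150) = 6.04475/6.63253 = 0.9114

F = 0.911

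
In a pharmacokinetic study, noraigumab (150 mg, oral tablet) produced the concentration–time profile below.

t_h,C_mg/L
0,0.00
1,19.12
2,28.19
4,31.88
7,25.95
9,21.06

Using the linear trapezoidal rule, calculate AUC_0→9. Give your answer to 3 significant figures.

Trapezoidal AUC_0→9:
  [0→1]: (0.00+19.12)/2 × 1 = 9.56
  [1→2]: (19.12+28.19)/2 × 1 = 23.655
  [2→4]: (28.19+31.88)/2 × 2 = 60.07
  [4→7]: (31.88+25.95)/2 × 3 = 86.745
  [7→9]: (25.95+21.06)/2 × 2 = 47.01
  Sum = 227.04 mg/L·h

AUC = 227 mg/L·h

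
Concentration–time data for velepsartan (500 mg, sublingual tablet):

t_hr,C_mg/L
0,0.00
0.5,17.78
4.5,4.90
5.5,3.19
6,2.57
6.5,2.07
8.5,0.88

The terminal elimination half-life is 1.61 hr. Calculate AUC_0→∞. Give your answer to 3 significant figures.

Trapezoidal AUC_0→8.5:
  [0→0.5]: (0.00+17.78)/2 × 0.5 = 4.445
  [0.5→4.5]: (17.78+4.90)/2 × 4 = 45.36
  [4.5→5.5]: (4.90+3.19)/2 × 1 = 4.045
  [5.5→6]: (3.19+2.57)/2 × 0.5 = 1.44
  [6→6.5]: (2.57+2.07)/2 × 0.5 = 1.16
  [6.5→8.5]: (2.07+0.88)/2 × 2 = 2.95
  Sum = 59.4 mg/L·hr
k_e = ln2 / t½ = 0.693147 / 1.61 = 0.4305 hr^-1
Extrapolated tail: C_last / k_e = 0.88 / 0.4305 = 2.044
AUC_0→∞ = 59.4 + 2.044 = 61.444 mg/L·hr

AUC = 61.4 mg/L·hr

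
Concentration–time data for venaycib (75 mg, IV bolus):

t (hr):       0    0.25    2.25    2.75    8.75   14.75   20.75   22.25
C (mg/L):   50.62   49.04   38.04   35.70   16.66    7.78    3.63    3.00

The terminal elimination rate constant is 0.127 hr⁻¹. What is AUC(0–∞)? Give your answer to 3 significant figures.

AUC = 411 mg/L·hr

Trapezoidal AUC_0→22.25:
  [0→0.25]: (50.62+49.04)/2 × 0.25 = 12.4575
  [0.25→2.25]: (49.04+38.04)/2 × 2 = 87.08
  [2.25→2.75]: (38.04+35.70)/2 × 0.5 = 18.435
  [2.75→8.75]: (35.70+16.66)/2 × 6 = 157.08
  [8.75→14.75]: (16.66+7.78)/2 × 6 = 73.32
  [14.75→20.75]: (7.78+3.63)/2 × 6 = 34.23
  [20.75→22.25]: (3.63+3.00)/2 × 1.5 = 4.9725
  Sum = 387.575 mg/L·hr
Extrapolated tail: C_last / k_e = 3.00 / 0.127 = 23.622
AUC_0→∞ = 387.575 + 23.622 = 411.197 mg/L·hr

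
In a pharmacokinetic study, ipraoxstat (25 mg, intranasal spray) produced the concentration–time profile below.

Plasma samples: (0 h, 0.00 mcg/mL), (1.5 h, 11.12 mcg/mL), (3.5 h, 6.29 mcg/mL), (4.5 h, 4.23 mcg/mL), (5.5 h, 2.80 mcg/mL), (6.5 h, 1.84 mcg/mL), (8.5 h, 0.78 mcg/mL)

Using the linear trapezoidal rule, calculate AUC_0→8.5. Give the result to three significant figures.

AUC = 39.5 mcg/mL·h

Trapezoidal AUC_0→8.5:
  [0→1.5]: (0.00+11.12)/2 × 1.5 = 8.34
  [1.5→3.5]: (11.12+6.29)/2 × 2 = 17.41
  [3.5→4.5]: (6.29+4.23)/2 × 1 = 5.26
  [4.5→5.5]: (4.23+2.80)/2 × 1 = 3.515
  [5.5→6.5]: (2.80+1.84)/2 × 1 = 2.32
  [6.5→8.5]: (1.84+0.78)/2 × 2 = 2.62
  Sum = 39.465 mcg/mL·h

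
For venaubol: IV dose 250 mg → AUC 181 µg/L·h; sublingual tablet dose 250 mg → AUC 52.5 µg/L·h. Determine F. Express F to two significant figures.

F = 0.29

F = (AUC_ev / D_ev) / (AUC_iv / D_iv)
  = (52.5/250) / (181/250)
  = 0.21 / 0.724 = 0.2901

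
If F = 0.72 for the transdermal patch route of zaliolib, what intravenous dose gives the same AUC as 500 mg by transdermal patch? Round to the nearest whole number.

D_iv = 360 mg

Systemic exposure from an extravascular dose = F × D_ev, so the equivalent IV dose is F × D_ev.
D_iv = F × D_ev = 0.72 × 500 = 360 mg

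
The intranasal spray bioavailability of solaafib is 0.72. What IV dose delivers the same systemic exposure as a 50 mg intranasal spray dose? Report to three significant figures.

Systemic exposure from an extravascular dose = F × D_ev, so the equivalent IV dose is F × D_ev.
D_iv = F × D_ev = 0.72 × 50 = 36 mg

D_iv = 36.0 mg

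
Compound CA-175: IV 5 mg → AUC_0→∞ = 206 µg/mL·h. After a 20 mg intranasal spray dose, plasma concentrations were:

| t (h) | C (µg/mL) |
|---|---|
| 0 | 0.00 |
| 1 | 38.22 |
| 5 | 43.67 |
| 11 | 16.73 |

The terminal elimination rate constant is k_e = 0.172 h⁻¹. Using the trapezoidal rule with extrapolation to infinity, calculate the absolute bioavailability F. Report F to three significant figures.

Trapezoidal AUC_0→11 (intranasal spray):
  [0→1]: (0.00+38.22)/2 × 1 = 19.11
  [1→5]: (38.22+43.67)/2 × 4 = 163.78
  [5→11]: (43.67+16.73)/2 × 6 = 181.2
  Sum = 364.09 µg/mL·h
Tail: C_last/k_e = 16.73/0.172 = 97.267
AUC_0→∞ (intranasal spray) = 364.09 + 97.267 = 461.357 µg/mL·h
F = (AUC_ev/D_ev)/(AUC_iv/D_iv) = (461.357/20)/(206/5) = 23.06785/41.2 = 0.5599

F = 0.560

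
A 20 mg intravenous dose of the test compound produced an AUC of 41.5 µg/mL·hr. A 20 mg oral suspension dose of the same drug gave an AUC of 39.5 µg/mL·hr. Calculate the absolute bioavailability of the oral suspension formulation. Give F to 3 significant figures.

F = 0.952

F = (AUC_ev / D_ev) / (AUC_iv / D_iv)
  = (39.5/20) / (41.5/20)
  = 1.975 / 2.075 = 0.9518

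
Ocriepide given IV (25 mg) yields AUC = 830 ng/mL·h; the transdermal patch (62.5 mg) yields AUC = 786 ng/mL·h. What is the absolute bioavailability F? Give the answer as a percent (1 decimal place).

F = (AUC_ev / D_ev) / (AUC_iv / D_iv)
  = (786/62.5) / (830/25)
  = 12.576 / 33.2 = 0.3788
  = 37.88%

F = 37.9%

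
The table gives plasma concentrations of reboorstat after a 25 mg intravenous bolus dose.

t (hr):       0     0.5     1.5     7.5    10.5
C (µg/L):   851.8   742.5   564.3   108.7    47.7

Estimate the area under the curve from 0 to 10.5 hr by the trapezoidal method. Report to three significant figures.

Trapezoidal AUC_0→10.5:
  [0→0.5]: (851.8+742.5)/2 × 0.5 = 398.575
  [0.5→1.5]: (742.5+564.3)/2 × 1 = 653.4
  [1.5→7.5]: (564.3+108.7)/2 × 6 = 2019.0
  [7.5→10.5]: (108.7+47.7)/2 × 3 = 234.6
  Sum = 3305.575 µg/L·hr

AUC = 3310 µg/L·hr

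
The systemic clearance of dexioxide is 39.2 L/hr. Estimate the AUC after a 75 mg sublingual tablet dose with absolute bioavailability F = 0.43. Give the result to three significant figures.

AUC_0→∞ = F × Dose / CL
        = 0.43 × 75 / 39.2 = 0.822704 mg/L·hr

AUC = 0.823 mg/L·hr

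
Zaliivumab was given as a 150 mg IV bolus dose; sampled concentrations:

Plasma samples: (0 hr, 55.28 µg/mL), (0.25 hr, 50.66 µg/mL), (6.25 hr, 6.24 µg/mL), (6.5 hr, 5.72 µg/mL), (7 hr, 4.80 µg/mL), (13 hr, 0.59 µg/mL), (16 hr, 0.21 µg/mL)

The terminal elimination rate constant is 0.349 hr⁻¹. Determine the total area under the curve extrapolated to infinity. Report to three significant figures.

Trapezoidal AUC_0→16:
  [0→0.25]: (55.28+50.66)/2 × 0.25 = 13.2425
  [0.25→6.25]: (50.66+6.24)/2 × 6 = 170.7
  [6.25→6.5]: (6.24+5.72)/2 × 0.25 = 1.495
  [6.5→7]: (5.72+4.80)/2 × 0.5 = 2.63
  [7→13]: (4.80+0.59)/2 × 6 = 16.17
  [13→16]: (0.59+0.21)/2 × 3 = 1.2
  Sum = 205.4375 µg/mL·hr
Extrapolated tail: C_last / k_e = 0.21 / 0.349 = 0.602
AUC_0→∞ = 205.4375 + 0.602 = 206.0395 µg/mL·hr

AUC = 206 µg/mL·hr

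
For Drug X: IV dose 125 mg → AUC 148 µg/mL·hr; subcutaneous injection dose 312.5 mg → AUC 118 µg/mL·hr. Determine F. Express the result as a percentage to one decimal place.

F = 31.9%

F = (AUC_ev / D_ev) / (AUC_iv / D_iv)
  = (118/312.5) / (148/125)
  = 0.3776 / 1.184 = 0.3189
  = 31.89%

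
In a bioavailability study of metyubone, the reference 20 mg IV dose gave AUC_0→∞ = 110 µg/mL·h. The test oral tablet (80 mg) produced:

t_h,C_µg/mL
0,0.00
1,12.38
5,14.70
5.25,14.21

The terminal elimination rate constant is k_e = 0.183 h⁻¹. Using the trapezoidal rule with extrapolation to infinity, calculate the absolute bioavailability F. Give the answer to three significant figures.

F = 0.322

Trapezoidal AUC_0→5.25 (oral tablet):
  [0→1]: (0.00+12.38)/2 × 1 = 6.19
  [1→5]: (12.38+14.70)/2 × 4 = 54.16
  [5→5.25]: (14.70+14.21)/2 × 0.25 = 3.61375
  Sum = 63.96375 µg/mL·h
Tail: C_last/k_e = 14.21/0.183 = 77.650
AUC_0→∞ (oral tablet) = 63.96375 + 77.650 = 141.61375 µg/mL·h
F = (AUC_ev/D_ev)/(AUC_iv/D_iv) = (141.61375/80)/(110/20) = 1.77017/5.5 = 0.3218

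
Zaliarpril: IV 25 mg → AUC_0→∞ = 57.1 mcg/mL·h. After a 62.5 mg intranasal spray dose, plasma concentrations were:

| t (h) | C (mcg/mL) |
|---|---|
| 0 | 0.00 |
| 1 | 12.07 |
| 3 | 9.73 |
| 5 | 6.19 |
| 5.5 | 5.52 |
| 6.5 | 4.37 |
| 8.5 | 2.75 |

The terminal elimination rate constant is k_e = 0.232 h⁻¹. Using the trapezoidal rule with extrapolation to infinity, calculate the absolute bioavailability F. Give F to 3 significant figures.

F = 0.495

Trapezoidal AUC_0→8.5 (intranasal spray):
  [0→1]: (0.00+12.07)/2 × 1 = 6.035
  [1→3]: (12.07+9.73)/2 × 2 = 21.8
  [3→5]: (9.73+6.19)/2 × 2 = 15.92
  [5→5.5]: (6.19+5.52)/2 × 0.5 = 2.9275
  [5.5→6.5]: (5.52+4.37)/2 × 1 = 4.945
  [6.5→8.5]: (4.37+2.75)/2 × 2 = 7.12
  Sum = 58.7475 mcg/mL·h
Tail: C_last/k_e = 2.75/0.232 = 11.853
AUC_0→∞ (intranasal spray) = 58.7475 + 11.853 = 70.6005 mcg/mL·h
F = (AUC_ev/D_ev)/(AUC_iv/D_iv) = (70.6005/62.5)/(57.1/25) = 1.129608/2.284 = 0.4946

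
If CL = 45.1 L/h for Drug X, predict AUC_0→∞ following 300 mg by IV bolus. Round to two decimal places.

AUC = 6.65 mg/L·h

AUC_0→∞ = Dose_iv / CL
        = 300 / 45.1 = 6.65188 mg/L·h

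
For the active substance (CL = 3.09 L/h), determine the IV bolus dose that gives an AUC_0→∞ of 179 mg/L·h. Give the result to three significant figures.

Dose_iv = CL × AUC_0→∞
     = 3.09 × 179 = 553.11 mg

Dose = 553 mg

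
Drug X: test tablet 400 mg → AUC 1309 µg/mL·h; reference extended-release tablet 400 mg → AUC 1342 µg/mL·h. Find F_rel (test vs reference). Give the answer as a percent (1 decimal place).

F_rel = 97.5%

F_rel = (AUC_test/D_test) / (AUC_ref/D_ref)
      = (1309/400) / (1342/400)
      = 3.2725 / 3.355 = 0.9754 = 97.54%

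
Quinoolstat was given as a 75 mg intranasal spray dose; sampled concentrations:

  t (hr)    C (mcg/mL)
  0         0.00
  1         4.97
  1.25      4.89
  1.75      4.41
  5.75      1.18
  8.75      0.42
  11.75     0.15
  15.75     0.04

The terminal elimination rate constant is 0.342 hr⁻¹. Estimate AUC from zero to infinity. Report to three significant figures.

AUC = 21.0 mcg/mL·hr

Trapezoidal AUC_0→15.75:
  [0→1]: (0.00+4.97)/2 × 1 = 2.485
  [1→1.25]: (4.97+4.89)/2 × 0.25 = 1.2325
  [1.25→1.75]: (4.89+4.41)/2 × 0.5 = 2.325
  [1.75→5.75]: (4.41+1.18)/2 × 4 = 11.18
  [5.75→8.75]: (1.18+0.42)/2 × 3 = 2.4
  [8.75→11.75]: (0.42+0.15)/2 × 3 = 0.855
  [11.75→15.75]: (0.15+0.04)/2 × 4 = 0.38
  Sum = 20.8575 mcg/mL·hr
Extrapolated tail: C_last / k_e = 0.04 / 0.342 = 0.117
AUC_0→∞ = 20.8575 + 0.117 = 20.9745 mcg/mL·hr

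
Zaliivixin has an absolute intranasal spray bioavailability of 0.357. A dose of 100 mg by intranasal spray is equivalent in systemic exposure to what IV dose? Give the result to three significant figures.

Systemic exposure from an extravascular dose = F × D_ev, so the equivalent IV dose is F × D_ev.
D_iv = F × D_ev = 0.357 × 100 = 35.7 mg

D_iv = 35.7 mg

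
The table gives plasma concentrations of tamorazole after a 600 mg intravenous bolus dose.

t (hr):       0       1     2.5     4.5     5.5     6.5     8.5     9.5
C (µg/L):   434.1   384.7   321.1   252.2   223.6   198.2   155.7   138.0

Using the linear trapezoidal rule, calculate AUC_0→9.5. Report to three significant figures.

AUC = 2460 µg/L·hr

Trapezoidal AUC_0→9.5:
  [0→1]: (434.1+384.7)/2 × 1 = 409.4
  [1→2.5]: (384.7+321.1)/2 × 1.5 = 529.35
  [2.5→4.5]: (321.1+252.2)/2 × 2 = 573.3
  [4.5→5.5]: (252.2+223.6)/2 × 1 = 237.9
  [5.5→6.5]: (223.6+198.2)/2 × 1 = 210.9
  [6.5→8.5]: (198.2+155.7)/2 × 2 = 353.9
  [8.5→9.5]: (155.7+138.0)/2 × 1 = 146.85
  Sum = 2461.6 µg/L·hr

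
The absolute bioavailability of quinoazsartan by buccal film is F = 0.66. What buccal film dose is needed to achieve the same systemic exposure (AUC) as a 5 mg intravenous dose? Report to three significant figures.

D_buccal = 7.58 mg

For equal systemic exposure: F × D_ev = D_iv
D_ev = D_iv / F = 5 / 0.66 = 7.57576 mg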